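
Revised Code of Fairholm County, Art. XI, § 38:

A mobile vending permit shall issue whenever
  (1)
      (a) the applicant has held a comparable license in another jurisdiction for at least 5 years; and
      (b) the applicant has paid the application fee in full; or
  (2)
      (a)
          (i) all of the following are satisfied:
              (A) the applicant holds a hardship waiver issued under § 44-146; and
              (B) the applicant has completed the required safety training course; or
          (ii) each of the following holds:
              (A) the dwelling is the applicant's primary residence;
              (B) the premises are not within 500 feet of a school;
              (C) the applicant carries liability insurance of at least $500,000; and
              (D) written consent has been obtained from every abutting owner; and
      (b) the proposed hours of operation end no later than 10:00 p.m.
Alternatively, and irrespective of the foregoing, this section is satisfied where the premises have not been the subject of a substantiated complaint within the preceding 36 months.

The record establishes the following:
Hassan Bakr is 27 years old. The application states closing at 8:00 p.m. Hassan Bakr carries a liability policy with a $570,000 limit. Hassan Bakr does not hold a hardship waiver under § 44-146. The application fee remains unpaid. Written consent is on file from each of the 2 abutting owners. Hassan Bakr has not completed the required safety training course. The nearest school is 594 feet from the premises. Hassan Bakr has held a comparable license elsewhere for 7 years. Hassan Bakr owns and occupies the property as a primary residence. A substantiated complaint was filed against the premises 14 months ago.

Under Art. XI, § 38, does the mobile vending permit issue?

Yes — granted.

(a) prior license ≥ 5 yr — satisfied.
(b) fee paid — not met.
(1) = T AND F = false.
(A) hardship waiver — not met.
(B) safety training — fails.
(i): F AND F → false.
(A) primary residence — met.
(B) ≥500 ft from school — holds.
(C) insurance ≥ $500,000 — satisfied.
(D) all abutters consent — holds.
So (ii) is satisfied (T AND T AND T AND T).
(a): F OR T → true.
(b) closes by 10 p.m. — satisfied.
(2) = T AND T = true.
Overall: F OR T → true.
Exception (no complaint in 36 mo.) — not satisfied.
Result: main true OR exception false → true.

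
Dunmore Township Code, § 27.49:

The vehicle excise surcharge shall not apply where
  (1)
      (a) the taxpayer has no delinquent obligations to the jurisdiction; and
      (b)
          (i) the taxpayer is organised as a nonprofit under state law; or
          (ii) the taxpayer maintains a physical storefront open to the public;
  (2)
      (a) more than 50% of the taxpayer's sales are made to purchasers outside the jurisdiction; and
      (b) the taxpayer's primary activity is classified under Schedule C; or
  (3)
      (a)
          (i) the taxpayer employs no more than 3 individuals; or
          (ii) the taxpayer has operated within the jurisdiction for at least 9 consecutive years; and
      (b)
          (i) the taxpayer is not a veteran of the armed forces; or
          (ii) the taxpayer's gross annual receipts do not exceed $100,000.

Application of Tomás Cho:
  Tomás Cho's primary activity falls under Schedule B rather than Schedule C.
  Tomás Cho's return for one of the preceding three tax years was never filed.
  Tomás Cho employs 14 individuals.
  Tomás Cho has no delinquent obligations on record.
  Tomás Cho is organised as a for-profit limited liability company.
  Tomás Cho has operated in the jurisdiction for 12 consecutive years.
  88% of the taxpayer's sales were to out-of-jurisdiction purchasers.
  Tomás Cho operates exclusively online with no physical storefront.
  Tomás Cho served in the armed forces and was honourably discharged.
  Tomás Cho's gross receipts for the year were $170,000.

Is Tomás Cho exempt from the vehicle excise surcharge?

No — not exempt.

(a) no delinquency — satisfied.
(i) nonprofit — not satisfied.
(ii) has storefront — not met.
(b) = F OR F = false.
(1) = T AND F = false.
(a) >50% out-of-jur. sales — satisfied.
(b) Schedule C activity — fails.
(2): T AND F → false.
(i) ≤ 3 employees — fails.
(ii) ≥ 9 yrs in jurisdiction — holds.
(a) = F OR T = true.
(i) not (veteran) — not met.
(ii) receipts ≤ $100,000 — not met.
(b) = F OR F = false.
(3) = T AND F = false.
Overall = F OR F OR F = false.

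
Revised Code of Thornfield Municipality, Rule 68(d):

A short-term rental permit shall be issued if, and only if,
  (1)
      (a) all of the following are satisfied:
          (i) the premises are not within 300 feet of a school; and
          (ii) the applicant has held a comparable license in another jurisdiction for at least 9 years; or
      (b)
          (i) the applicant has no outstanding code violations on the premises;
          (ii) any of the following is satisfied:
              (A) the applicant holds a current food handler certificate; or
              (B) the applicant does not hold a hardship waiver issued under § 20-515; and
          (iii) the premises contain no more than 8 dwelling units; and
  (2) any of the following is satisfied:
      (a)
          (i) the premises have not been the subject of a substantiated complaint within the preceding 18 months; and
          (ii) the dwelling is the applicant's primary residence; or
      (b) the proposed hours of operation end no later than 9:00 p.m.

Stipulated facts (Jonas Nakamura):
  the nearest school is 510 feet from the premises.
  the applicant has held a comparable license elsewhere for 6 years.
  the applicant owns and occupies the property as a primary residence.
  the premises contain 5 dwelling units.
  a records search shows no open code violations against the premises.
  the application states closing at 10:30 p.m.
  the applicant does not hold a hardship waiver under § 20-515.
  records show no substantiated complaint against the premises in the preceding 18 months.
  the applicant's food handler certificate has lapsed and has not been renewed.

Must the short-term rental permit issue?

(i) ≥300 ft from school — met.
(ii) prior license ≥ 9 yr — fails.
So (a) is not satisfied (T AND F).
(i) no code violations — met.
(A) food handler cert. — not met.
(B) not (hardship waiver) — met.
(ii) = F OR T = true.
(iii) ≤ 8 units — satisfied.
(b): T AND T AND T → true.
So (1) is satisfied (F OR T).
(i) no complaint in 18 mo. — satisfied.
(ii) primary residence — satisfied.
So (a) is satisfied (T AND T).
(b) closes by 9 p.m. — not met.
(2) = T OR F = true.
So Overall is satisfied (T AND T).

Yes — granted.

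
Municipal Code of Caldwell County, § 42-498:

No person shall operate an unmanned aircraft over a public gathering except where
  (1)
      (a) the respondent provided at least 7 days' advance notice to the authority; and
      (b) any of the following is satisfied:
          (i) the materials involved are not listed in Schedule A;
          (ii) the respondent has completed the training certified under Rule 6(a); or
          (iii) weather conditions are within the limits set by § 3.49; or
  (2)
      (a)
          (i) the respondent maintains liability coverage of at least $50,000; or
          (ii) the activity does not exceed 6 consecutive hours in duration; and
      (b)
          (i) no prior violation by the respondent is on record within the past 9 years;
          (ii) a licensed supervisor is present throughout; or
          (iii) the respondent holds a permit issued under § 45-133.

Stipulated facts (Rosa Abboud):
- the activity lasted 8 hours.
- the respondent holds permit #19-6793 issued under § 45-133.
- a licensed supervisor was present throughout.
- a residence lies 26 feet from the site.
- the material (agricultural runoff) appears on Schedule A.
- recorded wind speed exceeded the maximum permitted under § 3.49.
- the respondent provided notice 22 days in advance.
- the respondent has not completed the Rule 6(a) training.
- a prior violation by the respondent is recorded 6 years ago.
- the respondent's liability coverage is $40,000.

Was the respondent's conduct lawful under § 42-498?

(a) ≥7 days' notice — met.
(i) not (Schedule A material) — not satisfied.
(ii) training certified — not met.
(iii) weather ok — not satisfied.
(b): F OR F OR F → false.
(1) = T AND F = false.
(i) coverage ≥ $50,000 — not satisfied.
(ii) ≤ 6 hrs duration — fails.
(a) = F OR F = false.
(i) no prior violation — fails.
(ii) supervisor present — satisfied.
(iii) holds permit — holds.
(b): F OR T OR T → true.
(2): F AND T → false.
Overall: F OR F → false.

No — unlawful.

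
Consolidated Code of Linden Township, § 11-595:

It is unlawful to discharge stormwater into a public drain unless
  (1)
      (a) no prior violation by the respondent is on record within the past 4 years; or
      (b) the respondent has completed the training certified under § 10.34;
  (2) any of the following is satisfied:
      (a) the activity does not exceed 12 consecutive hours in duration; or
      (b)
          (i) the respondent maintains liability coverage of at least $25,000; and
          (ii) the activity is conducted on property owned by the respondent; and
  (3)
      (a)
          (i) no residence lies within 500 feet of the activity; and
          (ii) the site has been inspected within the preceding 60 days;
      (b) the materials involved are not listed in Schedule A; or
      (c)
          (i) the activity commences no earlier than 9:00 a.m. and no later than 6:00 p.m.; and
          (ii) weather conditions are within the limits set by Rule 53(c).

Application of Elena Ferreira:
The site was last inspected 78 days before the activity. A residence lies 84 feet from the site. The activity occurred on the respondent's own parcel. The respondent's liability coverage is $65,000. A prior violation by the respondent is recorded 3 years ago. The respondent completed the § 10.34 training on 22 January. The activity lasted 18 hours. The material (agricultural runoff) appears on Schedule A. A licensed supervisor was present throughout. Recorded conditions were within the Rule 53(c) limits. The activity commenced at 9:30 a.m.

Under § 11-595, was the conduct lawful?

(a) no prior violation — not satisfied.
(b) training certified — holds.
(1) = F OR T = true.
(a) ≤ 12 hrs duration — not met.
(i) coverage ≥ $25,000 — met.
(ii) own property — met.
So (b) is satisfied (T AND T).
(2): F OR T → true.
(i) no residence in 500 ft — not met.
(ii) site inspected — not met.
So (a) is not satisfied (F AND F).
(b) not (Schedule A material) — not met.
(i) start within hours — satisfied.
(ii) weather ok — met.
(c) = T AND T = true.
(3): F OR F OR T → true.
Overall = T AND T AND T = true.

Yes — lawful.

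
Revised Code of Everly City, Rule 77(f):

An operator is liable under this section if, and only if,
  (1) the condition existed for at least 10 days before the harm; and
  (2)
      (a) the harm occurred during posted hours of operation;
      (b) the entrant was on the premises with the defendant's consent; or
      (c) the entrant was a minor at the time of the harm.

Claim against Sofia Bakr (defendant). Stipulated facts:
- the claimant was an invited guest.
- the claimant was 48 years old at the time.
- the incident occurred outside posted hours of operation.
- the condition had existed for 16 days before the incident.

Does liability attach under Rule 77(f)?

(1) condition ≥10 days old — met.
(a) during posted hours — fails.
(b) consent to enter — holds.
(c) entrant a minor — not met.
(2): F OR T OR F → true.
So Overall is satisfied (T AND T).

Yes — liable.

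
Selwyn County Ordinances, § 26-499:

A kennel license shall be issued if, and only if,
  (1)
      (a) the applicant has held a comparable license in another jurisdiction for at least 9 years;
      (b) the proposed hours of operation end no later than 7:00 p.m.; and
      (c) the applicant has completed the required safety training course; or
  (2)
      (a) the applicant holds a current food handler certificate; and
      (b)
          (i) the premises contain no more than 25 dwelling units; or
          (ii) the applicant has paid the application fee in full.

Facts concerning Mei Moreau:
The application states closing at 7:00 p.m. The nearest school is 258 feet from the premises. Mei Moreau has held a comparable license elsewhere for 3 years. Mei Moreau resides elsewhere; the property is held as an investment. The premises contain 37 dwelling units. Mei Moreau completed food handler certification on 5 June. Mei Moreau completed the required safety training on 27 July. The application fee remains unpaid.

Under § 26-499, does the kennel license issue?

No — denied.

(a) prior license ≥ 9 yr — fails.
(b) closes by 7 p.m. — satisfied.
(c) safety training — satisfied.
(1) = F AND T AND T = false.
(a) food handler cert. — holds.
(i) ≤ 25 units — not satisfied.
(ii) fee paid — not met.
(b): F OR F → false.
(2): T AND F → false.
Overall: F OR F → false.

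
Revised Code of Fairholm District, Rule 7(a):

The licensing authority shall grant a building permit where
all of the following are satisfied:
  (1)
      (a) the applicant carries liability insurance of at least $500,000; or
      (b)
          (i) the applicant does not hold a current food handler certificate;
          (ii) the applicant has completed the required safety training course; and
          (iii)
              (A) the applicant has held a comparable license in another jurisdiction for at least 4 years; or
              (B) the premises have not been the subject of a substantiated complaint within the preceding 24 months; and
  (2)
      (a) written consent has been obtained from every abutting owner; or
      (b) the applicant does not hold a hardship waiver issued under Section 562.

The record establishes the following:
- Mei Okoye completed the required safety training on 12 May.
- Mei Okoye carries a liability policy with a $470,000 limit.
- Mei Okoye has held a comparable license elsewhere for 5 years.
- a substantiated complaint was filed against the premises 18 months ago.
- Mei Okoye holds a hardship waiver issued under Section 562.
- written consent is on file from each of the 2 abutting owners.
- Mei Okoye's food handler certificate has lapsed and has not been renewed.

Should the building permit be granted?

(a) insurance ≥ $500,000 — not met.
(i) not (food handler cert.) — satisfied.
(ii) safety training — holds.
(A) prior license ≥ 4 yr — satisfied.
(B) no complaint in 24 mo. — not met.
(iii) = T OR F = true.
(b) = T AND T AND T = true.
(1) = F OR T = true.
(a) all abutters consent — holds.
(b) not (hardship waiver) — not satisfied.
(2) = T OR F = true.
Overall = T AND T = true.

Yes — granted.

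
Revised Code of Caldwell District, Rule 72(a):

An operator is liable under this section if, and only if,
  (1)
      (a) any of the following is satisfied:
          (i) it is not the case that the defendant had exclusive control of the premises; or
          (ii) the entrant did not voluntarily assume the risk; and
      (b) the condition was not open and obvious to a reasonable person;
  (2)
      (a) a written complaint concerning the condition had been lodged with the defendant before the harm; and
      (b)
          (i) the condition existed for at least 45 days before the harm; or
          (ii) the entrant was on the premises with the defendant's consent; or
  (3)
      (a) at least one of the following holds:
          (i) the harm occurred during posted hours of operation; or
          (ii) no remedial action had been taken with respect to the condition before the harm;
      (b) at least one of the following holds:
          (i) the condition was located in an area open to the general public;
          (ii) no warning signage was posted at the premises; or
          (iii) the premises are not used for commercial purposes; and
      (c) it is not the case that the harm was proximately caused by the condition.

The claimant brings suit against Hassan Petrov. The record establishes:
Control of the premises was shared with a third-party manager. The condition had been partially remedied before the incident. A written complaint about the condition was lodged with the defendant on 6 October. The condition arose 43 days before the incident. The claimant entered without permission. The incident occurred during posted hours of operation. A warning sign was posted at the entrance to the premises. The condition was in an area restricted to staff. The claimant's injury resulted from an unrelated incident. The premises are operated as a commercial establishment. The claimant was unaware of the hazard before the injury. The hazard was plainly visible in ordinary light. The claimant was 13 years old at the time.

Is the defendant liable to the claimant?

No — not liable.

(i) not (exclusive control) — met.
(ii) no assumed risk — holds.
So (a) is satisfied (T OR T).
(b) not open/obvious — fails.
(1): T AND F → false.
(a) complaint lodged — satisfied.
(i) condition ≥45 days old — not met.
(ii) consent to enter — not satisfied.
So (b) is not satisfied (F OR F).
So (2) is not satisfied (T AND F).
(i) during posted hours — met.
(ii) no remedial action — fails.
So (a) is satisfied (T OR F).
(i) public area — fails.
(ii) no signage posted — not met.
(iii) not (commercial use) — not satisfied.
So (b) is not satisfied (F OR F OR F).
(c) not (proximate cause) — holds.
So (3) is not satisfied (T AND F AND T).
Overall: F OR F OR F → false.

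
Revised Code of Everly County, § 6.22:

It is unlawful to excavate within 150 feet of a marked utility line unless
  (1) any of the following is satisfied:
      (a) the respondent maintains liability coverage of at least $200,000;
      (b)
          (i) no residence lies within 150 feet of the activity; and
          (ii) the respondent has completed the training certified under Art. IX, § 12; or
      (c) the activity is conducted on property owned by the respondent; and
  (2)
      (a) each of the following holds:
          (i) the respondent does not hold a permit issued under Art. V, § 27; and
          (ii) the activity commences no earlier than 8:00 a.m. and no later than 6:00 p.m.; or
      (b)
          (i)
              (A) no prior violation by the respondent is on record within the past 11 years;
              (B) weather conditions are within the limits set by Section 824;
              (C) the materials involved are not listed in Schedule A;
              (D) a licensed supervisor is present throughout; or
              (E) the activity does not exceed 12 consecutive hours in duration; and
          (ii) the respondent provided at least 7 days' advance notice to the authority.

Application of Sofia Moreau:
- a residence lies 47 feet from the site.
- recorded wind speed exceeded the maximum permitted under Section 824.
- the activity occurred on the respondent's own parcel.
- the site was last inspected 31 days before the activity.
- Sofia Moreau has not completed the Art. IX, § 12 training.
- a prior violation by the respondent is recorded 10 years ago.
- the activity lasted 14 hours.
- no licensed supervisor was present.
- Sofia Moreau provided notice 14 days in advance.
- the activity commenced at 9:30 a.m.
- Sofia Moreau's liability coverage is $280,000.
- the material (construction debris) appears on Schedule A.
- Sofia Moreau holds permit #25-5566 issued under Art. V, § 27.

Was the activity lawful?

(a) coverage ≥ $200,000 — met.
(i) no residence in 150 ft — fails.
(ii) training certified — not met.
(b): F AND F → false.
(c) own property — met.
(1) = T OR F OR T = true.
(i) not (holds permit) — not satisfied.
(ii) start within hours — satisfied.
So (a) is not satisfied (F AND T).
(A) no prior violation — not satisfied.
(B) weather ok — not satisfied.
(C) not (Schedule A material) — not met.
(D) supervisor present — not satisfied.
(E) ≤ 12 hrs duration — not satisfied.
(i) = F OR F OR F OR F OR F = false.
(ii) ≥7 days' notice — holds.
So (b) is not satisfied (F AND T).
(2): F OR F → false.
So Overall is not satisfied (T AND F).

No — unlawful.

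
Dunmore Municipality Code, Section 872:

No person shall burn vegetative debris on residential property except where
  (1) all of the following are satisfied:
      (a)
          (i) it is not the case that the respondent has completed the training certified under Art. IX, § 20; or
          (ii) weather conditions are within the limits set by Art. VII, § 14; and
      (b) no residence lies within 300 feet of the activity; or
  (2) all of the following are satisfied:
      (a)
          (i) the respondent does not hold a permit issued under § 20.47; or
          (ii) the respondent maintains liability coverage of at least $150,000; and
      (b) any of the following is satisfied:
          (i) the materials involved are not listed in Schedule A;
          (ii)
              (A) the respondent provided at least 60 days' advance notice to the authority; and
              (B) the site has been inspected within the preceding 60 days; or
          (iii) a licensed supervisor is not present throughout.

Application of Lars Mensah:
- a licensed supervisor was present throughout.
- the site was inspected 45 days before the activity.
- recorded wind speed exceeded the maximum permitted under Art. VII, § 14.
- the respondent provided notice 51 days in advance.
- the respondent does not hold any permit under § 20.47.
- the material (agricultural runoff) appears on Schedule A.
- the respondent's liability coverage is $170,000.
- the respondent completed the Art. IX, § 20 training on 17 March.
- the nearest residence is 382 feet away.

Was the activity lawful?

(i) not (training certified) — not met.
(ii) weather ok — not satisfied.
So (a) is not satisfied (F OR F).
(b) no residence in 300 ft — holds.
(1) = F AND T = false.
(i) not (holds permit) — satisfied.
(ii) coverage ≥ $150,000 — satisfied.
(a) = T OR T = true.
(i) not (Schedule A material) — not satisfied.
(A) ≥60 days' notice — not met.
(B) site inspected — met.
So (ii) is not satisfied (F AND T).
(iii) not (supervisor present) — fails.
So (b) is not satisfied (F OR F OR F).
(2): T AND F → false.
So Overall is not satisfied (F OR F).

No — unlawful.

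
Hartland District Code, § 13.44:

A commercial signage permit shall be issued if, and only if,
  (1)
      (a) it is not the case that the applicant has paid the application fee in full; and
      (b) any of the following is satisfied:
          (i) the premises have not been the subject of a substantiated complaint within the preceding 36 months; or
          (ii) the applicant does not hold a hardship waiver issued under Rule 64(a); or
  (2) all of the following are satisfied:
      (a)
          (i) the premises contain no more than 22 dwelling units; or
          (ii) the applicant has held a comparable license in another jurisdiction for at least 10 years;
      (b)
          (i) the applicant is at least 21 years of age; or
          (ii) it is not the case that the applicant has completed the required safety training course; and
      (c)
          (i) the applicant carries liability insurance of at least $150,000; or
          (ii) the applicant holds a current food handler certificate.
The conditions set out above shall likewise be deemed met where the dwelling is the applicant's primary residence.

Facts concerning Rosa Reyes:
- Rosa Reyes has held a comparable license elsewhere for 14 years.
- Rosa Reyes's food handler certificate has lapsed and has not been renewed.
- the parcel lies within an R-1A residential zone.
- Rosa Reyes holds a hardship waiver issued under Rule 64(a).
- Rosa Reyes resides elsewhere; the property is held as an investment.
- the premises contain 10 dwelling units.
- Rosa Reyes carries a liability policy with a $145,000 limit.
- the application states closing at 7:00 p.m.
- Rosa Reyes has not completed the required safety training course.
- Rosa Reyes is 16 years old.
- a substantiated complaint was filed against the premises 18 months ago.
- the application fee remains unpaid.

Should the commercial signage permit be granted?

(a) not (fee paid) — satisfied.
(i) no complaint in 36 mo. — not satisfied.
(ii) not (hardship waiver) — not satisfied.
So (b) is not satisfied (F OR F).
(1): T AND F → false.
(i) ≤ 22 units — satisfied.
(ii) prior license ≥ 10 yr — satisfied.
(a) = T OR T = true.
(i) age ≥ 21 — not satisfied.
(ii) not (safety training) — holds.
(b): F OR T → true.
(i) insurance ≥ $150,000 — fails.
(ii) food handler cert. — not met.
So (c) is not satisfied (F OR F).
So (2) is not satisfied (T AND T AND F).
Overall: F OR F → false.
Exception (primary residence) — not satisfied.
Result: main false OR exception false → false.

No — denied.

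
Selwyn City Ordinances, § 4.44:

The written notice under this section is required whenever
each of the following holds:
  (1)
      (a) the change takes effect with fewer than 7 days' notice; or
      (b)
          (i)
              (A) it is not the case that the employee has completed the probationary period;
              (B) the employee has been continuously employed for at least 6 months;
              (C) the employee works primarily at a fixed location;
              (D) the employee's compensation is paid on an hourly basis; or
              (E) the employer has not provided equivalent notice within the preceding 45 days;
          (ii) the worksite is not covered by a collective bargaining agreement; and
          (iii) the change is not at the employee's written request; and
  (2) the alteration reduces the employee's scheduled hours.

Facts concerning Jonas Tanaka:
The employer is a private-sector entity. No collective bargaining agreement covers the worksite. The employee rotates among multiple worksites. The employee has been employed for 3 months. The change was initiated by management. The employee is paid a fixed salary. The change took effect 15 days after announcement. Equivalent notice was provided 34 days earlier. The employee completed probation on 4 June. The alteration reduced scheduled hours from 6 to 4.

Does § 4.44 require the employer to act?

(a) < 7 days' notice — fails.
(A) not (past probation) — not satisfied.
(B) tenure ≥ 6 mo. — fails.
(C) fixed location — not satisfied.
(D) hourly-paid — not satisfied.
(E) no recent notice — not satisfied.
(i): F OR F OR F OR F OR F → false.
(ii) no CBA — met.
(iii) not employee-requested — holds.
(b) = F AND T AND T = false.
So (1) is not satisfied (F OR F).
(2) hours reduced — satisfied.
Overall = F AND T = false.

No — not required.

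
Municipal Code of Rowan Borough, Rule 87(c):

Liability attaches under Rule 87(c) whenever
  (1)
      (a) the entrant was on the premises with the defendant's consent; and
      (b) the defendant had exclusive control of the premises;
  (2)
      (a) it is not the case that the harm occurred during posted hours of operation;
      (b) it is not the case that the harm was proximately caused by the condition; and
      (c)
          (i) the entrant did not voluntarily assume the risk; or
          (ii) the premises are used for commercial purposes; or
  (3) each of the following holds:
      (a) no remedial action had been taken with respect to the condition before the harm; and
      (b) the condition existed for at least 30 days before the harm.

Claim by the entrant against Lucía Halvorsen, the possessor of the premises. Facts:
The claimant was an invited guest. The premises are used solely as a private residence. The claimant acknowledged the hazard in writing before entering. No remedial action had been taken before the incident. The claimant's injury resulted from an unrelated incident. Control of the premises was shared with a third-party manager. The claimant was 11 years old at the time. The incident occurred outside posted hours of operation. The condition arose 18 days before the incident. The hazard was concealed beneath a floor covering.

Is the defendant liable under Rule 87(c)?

No — not liable.

(a) consent to enter — met.
(b) exclusive control — fails.
(1): T AND F → false.
(a) not (during posted hours) — satisfied.
(b) not (proximate cause) — holds.
(i) no assumed risk — not met.
(ii) commercial use — not satisfied.
So (c) is not satisfied (F OR F).
(2): T AND T AND F → false.
(a) no remedial action — met.
(b) condition ≥30 days old — fails.
So (3) is not satisfied (T AND F).
Overall: F OR F OR F → false.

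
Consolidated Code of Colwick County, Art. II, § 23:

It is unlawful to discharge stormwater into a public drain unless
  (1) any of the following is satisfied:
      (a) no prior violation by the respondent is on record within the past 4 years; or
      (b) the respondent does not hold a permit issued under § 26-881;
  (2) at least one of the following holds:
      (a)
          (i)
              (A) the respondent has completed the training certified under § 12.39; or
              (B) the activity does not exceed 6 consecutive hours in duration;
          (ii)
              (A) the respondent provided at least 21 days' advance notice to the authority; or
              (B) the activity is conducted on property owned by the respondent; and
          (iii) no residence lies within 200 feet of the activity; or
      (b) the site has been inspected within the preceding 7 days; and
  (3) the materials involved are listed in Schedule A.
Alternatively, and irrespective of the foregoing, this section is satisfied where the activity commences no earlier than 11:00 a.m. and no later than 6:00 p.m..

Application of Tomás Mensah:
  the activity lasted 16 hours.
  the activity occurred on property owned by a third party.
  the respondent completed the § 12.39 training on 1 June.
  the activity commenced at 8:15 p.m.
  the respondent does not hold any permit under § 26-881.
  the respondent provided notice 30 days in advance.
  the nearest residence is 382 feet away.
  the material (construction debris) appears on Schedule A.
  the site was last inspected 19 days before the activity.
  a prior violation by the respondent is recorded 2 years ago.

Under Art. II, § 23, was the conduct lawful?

(a) no prior violation — not met.
(b) not (holds permit) — satisfied.
So (1) is satisfied (F OR T).
(A) training certified — met.
(B) ≤ 6 hrs duration — fails.
(i) = T OR F = true.
(A) ≥21 days' notice — satisfied.
(B) own property — fails.
So (ii) is satisfied (T OR F).
(iii) no residence in 200 ft — holds.
(a) = T AND T AND T = true.
(b) site inspected — fails.
(2) = T OR F = true.
(3) Schedule A material — satisfied.
So Overall is satisfied (T AND T AND T).
Exception (start within hours) — not satisfied.
Result: main true OR exception false → true.

Yes — lawful.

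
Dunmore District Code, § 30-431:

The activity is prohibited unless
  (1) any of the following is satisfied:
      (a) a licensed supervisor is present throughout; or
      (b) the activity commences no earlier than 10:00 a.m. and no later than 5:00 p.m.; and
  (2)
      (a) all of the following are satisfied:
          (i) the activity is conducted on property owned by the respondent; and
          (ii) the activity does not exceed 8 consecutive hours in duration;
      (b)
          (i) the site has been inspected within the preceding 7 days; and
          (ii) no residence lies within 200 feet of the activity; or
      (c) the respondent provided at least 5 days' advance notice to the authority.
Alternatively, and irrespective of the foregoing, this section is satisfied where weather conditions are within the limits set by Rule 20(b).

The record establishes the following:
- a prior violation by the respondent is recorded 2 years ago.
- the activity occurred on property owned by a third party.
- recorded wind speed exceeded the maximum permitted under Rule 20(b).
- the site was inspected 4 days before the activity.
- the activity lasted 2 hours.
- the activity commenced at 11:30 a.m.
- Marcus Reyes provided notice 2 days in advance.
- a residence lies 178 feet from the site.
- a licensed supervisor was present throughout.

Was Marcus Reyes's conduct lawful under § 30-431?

No — unlawful.

(a) supervisor present — met.
(b) start within hours — satisfied.
So (1) is satisfied (T OR T).
(i) own property — not satisfied.
(ii) ≤ 8 hrs duration — holds.
So (a) is not satisfied (F AND T).
(i) site inspected — satisfied.
(ii) no residence in 200 ft — not met.
(b): T AND F → false.
(c) ≥5 days' notice — not satisfied.
(2) = F OR F OR F = false.
Overall: T AND F → false.
Exception (weather ok) — not satisfied.
Result: main false OR exception false → false.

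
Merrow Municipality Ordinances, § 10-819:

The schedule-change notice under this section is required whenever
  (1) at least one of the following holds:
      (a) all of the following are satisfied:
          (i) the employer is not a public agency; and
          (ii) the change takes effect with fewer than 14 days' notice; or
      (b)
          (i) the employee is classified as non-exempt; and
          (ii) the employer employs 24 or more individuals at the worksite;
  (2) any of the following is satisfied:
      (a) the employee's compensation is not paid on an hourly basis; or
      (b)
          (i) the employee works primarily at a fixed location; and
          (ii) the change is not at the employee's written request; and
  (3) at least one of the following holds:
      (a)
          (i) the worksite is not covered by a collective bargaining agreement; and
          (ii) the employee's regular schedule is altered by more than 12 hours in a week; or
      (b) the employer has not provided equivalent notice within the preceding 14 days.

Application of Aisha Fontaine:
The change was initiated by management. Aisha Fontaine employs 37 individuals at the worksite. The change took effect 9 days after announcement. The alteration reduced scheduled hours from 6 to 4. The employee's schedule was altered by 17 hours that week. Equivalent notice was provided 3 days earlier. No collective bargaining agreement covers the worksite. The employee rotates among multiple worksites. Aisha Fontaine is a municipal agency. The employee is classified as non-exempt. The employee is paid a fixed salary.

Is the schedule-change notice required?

Yes — required.

(i) not (public agency) — not met.
(ii) < 14 days' notice — holds.
(a): F AND T → false.
(i) non-exempt — satisfied.
(ii) ≥ 24 at site — met.
(b) = T AND T = true.
(1) = F OR T = true.
(a) not (hourly-paid) — met.
(i) fixed location — fails.
(ii) not employee-requested — met.
(b): F AND T → false.
(2): T OR F → true.
(i) no CBA — holds.
(ii) schedule shift > 12h — met.
(a): T AND T → true.
(b) no recent notice — fails.
(3): T OR F → true.
Overall: T AND T AND T → true.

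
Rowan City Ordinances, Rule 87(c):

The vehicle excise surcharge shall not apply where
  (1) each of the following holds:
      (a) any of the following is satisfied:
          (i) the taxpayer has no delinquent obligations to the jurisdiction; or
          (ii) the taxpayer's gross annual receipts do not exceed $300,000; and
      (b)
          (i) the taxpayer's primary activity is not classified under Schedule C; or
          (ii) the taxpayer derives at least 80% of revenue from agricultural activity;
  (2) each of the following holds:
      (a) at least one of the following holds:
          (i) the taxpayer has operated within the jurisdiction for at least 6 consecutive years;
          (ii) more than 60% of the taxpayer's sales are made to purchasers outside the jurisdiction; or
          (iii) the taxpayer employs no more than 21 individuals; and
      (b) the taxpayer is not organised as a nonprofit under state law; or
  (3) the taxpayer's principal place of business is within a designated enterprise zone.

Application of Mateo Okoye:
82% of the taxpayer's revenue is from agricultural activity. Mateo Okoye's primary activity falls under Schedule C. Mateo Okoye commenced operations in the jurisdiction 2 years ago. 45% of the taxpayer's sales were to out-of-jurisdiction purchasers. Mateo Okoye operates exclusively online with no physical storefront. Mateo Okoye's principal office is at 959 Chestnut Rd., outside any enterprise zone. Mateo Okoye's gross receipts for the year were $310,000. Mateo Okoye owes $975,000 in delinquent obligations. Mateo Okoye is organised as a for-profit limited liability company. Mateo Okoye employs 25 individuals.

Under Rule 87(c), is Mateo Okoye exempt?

(i) no delinquency — not satisfied.
(ii) receipts ≤ $300,000 — not met.
(a) = F OR F = false.
(i) not (Schedule C activity) — not met.
(ii) ≥80% agricultural — met.
So (b) is satisfied (F OR T).
(1) = F AND T = false.
(i) ≥ 6 yrs in jurisdiction — not satisfied.
(ii) >60% out-of-jur. sales — fails.
(iii) ≤ 21 employees — fails.
So (a) is not satisfied (F OR F OR F).
(b) not (nonprofit) — met.
(2): F AND T → false.
(3) in enterprise zone — fails.
Overall = F OR F OR F = false.

No — not exempt.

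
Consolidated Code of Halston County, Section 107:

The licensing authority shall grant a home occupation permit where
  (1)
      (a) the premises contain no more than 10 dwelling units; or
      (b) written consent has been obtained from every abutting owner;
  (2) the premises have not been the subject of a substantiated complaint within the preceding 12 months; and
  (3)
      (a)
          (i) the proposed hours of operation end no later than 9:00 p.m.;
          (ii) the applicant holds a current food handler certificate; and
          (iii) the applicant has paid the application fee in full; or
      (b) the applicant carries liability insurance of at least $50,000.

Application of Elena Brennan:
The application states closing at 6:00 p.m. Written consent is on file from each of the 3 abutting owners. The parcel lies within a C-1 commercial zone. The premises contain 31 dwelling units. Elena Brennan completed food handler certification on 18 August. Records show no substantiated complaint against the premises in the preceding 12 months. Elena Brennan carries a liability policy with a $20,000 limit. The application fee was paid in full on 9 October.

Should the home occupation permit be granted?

Yes — granted.

(a) ≤ 10 units — not met.
(b) all abutters consent — holds.
So (1) is satisfied (F OR T).
(2) no complaint in 12 mo. — met.
(i) closes by 9 p.m. — holds.
(ii) food handler cert. — holds.
(iii) fee paid — met.
(a) = T AND T AND T = true.
(b) insurance ≥ $50,000 — fails.
So (3) is satisfied (T OR F).
Overall: T AND T AND T → true.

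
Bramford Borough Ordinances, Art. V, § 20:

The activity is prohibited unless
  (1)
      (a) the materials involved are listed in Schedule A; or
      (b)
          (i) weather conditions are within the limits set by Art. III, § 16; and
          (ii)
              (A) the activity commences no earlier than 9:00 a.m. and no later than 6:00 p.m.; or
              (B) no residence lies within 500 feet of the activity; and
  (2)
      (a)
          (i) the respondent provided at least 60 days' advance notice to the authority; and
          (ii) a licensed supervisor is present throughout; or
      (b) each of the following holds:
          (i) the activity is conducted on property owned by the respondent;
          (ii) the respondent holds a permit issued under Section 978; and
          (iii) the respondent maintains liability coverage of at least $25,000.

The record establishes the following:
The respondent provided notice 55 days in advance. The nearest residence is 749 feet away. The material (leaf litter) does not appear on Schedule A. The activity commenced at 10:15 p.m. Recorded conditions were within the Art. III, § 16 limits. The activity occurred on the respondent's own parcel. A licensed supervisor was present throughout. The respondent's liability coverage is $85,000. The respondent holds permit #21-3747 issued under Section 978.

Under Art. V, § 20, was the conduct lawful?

(a) Schedule A material — fails.
(i) weather ok — satisfied.
(A) start within hours — fails.
(B) no residence in 500 ft — met.
(ii): F OR T → true.
So (b) is satisfied (T AND T).
So (1) is satisfied (F OR T).
(i) ≥60 days' notice — not met.
(ii) supervisor present — met.
(a): F AND T → false.
(i) own property — satisfied.
(ii) holds permit — met.
(iii) coverage ≥ $25,000 — satisfied.
(b) = T AND T AND T = true.
(2) = F OR T = true.
Overall: T AND T → true.

Yes — lawful.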